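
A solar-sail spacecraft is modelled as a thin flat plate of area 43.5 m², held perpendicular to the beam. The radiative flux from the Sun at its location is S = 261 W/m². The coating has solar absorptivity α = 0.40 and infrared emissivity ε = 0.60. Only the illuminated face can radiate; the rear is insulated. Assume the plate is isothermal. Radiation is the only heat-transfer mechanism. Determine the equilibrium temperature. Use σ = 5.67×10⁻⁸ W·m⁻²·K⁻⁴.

At equilibrium, absorbed power = emitted power.
Absorbing cross-section = A = 43.50 m²; emitting surface = A = 43.50 m² (ratio 1).
αS·A_cross = εσ·A_surf·T⁴  ⇒  T⁴ = αS/(ε·1σ).
T⁴ = 0.400·261/(0.60·1·5.67×10⁻⁸) = 3.069×10⁹ K⁴.
T = (3.069×10⁹)^(1/4).

T ≈ 235 K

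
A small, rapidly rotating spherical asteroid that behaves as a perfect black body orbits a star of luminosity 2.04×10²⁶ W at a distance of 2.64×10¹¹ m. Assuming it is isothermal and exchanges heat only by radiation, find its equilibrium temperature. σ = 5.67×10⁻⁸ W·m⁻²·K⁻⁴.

T ≈ 179 K

First find the stellar flux at distance d: S = L/(4πd²) = 2.04×10²⁶/(4π·(2.64×10¹¹)²) = 232.9 W/m².
For an isothermal sphere, absorbed (1−a)S·πr² = emitted σ·4πr²·T⁴, so T⁴ = (1−a)S/(4σ).
T⁴ = 1.00·232.9/(4·5.67×10⁻⁸) = 1.027×10⁹ K⁴.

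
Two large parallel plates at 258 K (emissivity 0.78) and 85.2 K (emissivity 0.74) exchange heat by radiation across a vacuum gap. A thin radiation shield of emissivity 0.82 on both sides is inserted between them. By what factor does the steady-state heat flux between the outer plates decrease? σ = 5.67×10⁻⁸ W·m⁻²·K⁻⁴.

factor ≈ 1.88

Without shield: q₀ = σΔ(T⁴)/(1/ε₁+1/ε₂−1) with denominator 1.633.
With shield the two gaps are in series; the resistances add: (1/ε₁+1/ε_s−1)+(1/ε_s+1/ε₂−1) = 1.502+1.571 = 3.072.
Heat-flux ratio q₀/q = 3.072/1.633.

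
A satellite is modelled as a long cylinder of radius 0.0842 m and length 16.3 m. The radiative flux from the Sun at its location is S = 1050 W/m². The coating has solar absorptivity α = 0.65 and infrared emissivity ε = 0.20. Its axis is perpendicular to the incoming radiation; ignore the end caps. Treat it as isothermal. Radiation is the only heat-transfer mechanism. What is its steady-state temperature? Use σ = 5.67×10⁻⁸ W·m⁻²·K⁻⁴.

T ≈ 372 K

At equilibrium, absorbed power = emitted power.
Absorbing cross-section = 2rL = 2.745 m²; emitting surface = 2πrL = 8.623 m² (ratio π).
αS·A_cross = εσ·A_surf·T⁴  ⇒  T⁴ = αS/(ε·πσ).
T⁴ = 0.650·1050/(0.20·π·5.67×10⁻⁸) = 1.916×10¹⁰ K⁴.
T = (1.916×10¹⁰)^(1/4).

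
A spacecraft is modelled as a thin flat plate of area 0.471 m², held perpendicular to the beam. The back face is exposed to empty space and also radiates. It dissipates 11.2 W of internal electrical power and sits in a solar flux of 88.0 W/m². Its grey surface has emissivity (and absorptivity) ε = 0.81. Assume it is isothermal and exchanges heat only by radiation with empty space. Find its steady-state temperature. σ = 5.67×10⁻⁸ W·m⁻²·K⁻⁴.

T ≈ 179 K

At steady state, absorbed solar power + internal power = radiated power.
Absorbed: α·S·A_cross = 0.81·88.0·0.4710 = 33.57 W (cross-section A).
Total input = 33.57 + 11.2 = 44.77 W.
Radiated: εσ·A_surf·T⁴ with A_surf = 2A = 0.9420 m².
T⁴ = 44.77/(0.81·5.67×10⁻⁸·0.9420) = 1.035×10⁹ K⁴.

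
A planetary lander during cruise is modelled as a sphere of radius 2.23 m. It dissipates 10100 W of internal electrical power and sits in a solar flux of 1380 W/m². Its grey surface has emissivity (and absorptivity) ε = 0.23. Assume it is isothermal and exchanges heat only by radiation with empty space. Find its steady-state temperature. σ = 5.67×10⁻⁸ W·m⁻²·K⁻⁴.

At steady state, absorbed solar power + internal power = radiated power.
Absorbed: α·S·A_cross = 0.23·1380·15.62 = 4959 W (cross-section πr²).
Total input = 4959 + 10100 = 15060 W.
Radiated: εσ·A_surf·T⁴ with A_surf = 4πr² = 62.49 m².
T⁴ = 15060/(0.23·5.67×10⁻⁸·62.49) = 1.848×10¹⁰ K⁴.

T ≈ 369 K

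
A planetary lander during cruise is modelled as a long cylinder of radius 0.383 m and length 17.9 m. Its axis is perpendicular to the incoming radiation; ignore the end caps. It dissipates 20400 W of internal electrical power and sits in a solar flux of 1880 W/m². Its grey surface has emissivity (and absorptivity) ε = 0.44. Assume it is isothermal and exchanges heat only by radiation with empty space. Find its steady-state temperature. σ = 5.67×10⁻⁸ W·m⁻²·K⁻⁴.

At steady state, absorbed solar power + internal power = radiated power.
Absorbed: α·S·A_cross = 0.44·1880·13.71 = 11340 W (cross-section 2rL).
Total input = 11340 + 20400 = 31740 W.
Radiated: εσ·A_surf·T⁴ with A_surf = 2πrL = 43.08 m².
T⁴ = 31740/(0.44·5.67×10⁻⁸·43.08) = 2.954×10¹⁰ K⁴.

T ≈ 415 K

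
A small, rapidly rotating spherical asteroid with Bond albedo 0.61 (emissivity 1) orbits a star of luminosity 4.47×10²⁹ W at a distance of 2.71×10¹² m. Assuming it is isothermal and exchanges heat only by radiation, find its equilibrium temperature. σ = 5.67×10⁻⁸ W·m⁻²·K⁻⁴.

First find the stellar flux at distance d: S = L/(4πd²) = 4.47×10²⁹/(4π·(2.71×10¹²)²) = 4843 W/m².
For an isothermal sphere, absorbed (1−a)S·πr² = emitted σ·4πr²·T⁴, so T⁴ = (1−a)S/(4σ).
T⁴ = 0.390·4843/(4·5.67×10⁻⁸) = 8.329×10⁹ K⁴.

T ≈ 302 K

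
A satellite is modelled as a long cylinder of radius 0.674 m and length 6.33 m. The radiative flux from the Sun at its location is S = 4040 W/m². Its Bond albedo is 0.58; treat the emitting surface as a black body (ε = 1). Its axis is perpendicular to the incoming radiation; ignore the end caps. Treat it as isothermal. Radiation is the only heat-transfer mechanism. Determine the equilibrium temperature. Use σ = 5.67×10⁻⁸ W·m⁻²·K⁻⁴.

T ≈ 312 K

At equilibrium, absorbed power = emitted power.
Absorbing cross-section = 2rL = 8.533 m²; emitting surface = 2πrL = 26.81 m² (ratio π).
(1−a)S·A_cross = εσ·A_surf·T⁴  ⇒  T⁴ = (1−a)S/(πσ).
T⁴ = 0.420·4040/(π·5.67×10⁻⁸) = 9.526×10⁹ K⁴.
T = (9.526×10⁹)^(1/4).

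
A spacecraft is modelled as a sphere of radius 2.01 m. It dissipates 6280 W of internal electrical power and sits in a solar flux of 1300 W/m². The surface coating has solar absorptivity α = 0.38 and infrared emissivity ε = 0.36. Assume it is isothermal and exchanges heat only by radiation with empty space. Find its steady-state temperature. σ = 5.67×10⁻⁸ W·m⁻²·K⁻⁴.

T ≈ 332 K

At steady state, absorbed solar power + internal power = radiated power.
Absorbed: α·S·A_cross = 0.38·1300·12.69 = 6270 W (cross-section πr²).
Total input = 6270 + 6280 = 12550 W.
Radiated: εσ·A_surf·T⁴ with A_surf = 4πr² = 50.77 m².
T⁴ = 12550/(0.36·5.67×10⁻⁸·50.77) = 1.211×10¹⁰ K⁴.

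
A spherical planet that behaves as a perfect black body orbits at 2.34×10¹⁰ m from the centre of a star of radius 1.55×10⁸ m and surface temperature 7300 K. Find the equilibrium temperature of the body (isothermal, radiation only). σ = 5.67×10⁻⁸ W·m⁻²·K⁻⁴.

T ≈ 420 K

The star's surface emits σT_*⁴; at distance d the flux is S = σT_*⁴(R_*/d)².
S = 5.67×10⁻⁸·(7300)⁴·(1.55×10⁸/2.34×10¹⁰)² = 7065 W/m².
For an isothermal sphere T⁴ = (1−a)S/(4σ) = 3.115×10¹⁰ K⁴.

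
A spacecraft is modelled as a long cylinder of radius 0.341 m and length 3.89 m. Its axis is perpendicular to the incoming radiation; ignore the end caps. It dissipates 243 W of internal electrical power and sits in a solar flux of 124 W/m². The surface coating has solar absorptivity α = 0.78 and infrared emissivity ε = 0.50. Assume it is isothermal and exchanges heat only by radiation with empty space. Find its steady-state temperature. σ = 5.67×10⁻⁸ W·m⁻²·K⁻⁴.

At steady state, absorbed solar power + internal power = radiated power.
Absorbed: α·S·A_cross = 0.78·124·2.653 = 256.6 W (cross-section 2rL).
Total input = 256.6 + 243 = 499.6 W.
Radiated: εσ·A_surf·T⁴ with A_surf = 2πrL = 8.335 m².
T⁴ = 499.6/(0.50·5.67×10⁻⁸·8.335) = 2.114×10⁹ K⁴.

T ≈ 214 K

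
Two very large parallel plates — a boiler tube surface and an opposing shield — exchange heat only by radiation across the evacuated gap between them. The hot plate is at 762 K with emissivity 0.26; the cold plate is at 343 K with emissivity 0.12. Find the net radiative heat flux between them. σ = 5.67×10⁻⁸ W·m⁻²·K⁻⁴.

q ≈ 1640 W/m²

For two infinite grey parallel plates, q = σ(T₁⁴ − T₂⁴)/(1/ε₁ + 1/ε₂ − 1).
T₁⁴ − T₂⁴ = 3.371×10¹¹ − 1.384×10¹⁰ = 3.233×10¹¹ K⁴.
1/ε₁ + 1/ε₂ − 1 = 3.846 + 8.333 − 1 = 11.18.
q = 5.67×10⁻⁸ × 3.233×10¹¹ / 11.18.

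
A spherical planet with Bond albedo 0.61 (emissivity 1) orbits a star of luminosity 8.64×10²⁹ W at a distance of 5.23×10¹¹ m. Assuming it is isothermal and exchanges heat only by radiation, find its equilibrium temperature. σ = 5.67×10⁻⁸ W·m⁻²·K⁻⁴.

T ≈ 811 K

First find the stellar flux at distance d: S = L/(4πd²) = 8.64×10²⁹/(4π·(5.23×10¹¹)²) = 2.514×10⁵ W/m².
For an isothermal sphere, absorbed (1−a)S·πr² = emitted σ·4πr²·T⁴, so T⁴ = (1−a)S/(4σ).
T⁴ = 0.390·2.514×10⁵/(4·5.67×10⁻⁸) = 4.322×10¹¹ K⁴.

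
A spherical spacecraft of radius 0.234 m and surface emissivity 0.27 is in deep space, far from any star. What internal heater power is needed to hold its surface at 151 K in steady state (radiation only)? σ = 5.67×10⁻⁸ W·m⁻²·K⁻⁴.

P ≈ 5.48 W

P = εσ·4πr²·T⁴.
4πr² = 0.6881 m²; T⁴ = 5.199×10⁸ K⁴.
P = 0.27·5.67×10⁻⁸·0.6881·5.199×10⁸.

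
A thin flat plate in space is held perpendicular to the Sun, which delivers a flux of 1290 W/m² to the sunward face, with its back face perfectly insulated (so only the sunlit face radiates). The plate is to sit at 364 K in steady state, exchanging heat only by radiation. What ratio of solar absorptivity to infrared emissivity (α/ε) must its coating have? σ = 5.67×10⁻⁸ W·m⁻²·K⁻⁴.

α/ε ≈ 0.772

Balance: αS·A = εσ·1A·T⁴ ⇒ α/ε = σT⁴/S.
α/ε = 5.67×10⁻⁸·(364)⁴/1290 = 5.67×10⁻⁸·1.756×10¹⁰/1290.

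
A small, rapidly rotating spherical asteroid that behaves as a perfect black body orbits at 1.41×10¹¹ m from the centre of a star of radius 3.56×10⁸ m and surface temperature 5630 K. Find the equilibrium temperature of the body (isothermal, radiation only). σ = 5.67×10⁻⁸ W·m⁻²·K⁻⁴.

T ≈ 200 K

The star's surface emits σT_*⁴; at distance d the flux is S = σT_*⁴(R_*/d)².
S = 5.67×10⁻⁸·(5630)⁴·(3.56×10⁸/1.41×10¹¹)² = 363.1 W/m².
For an isothermal sphere T⁴ = (1−a)S/(4σ) = 1.601×10⁹ K⁴.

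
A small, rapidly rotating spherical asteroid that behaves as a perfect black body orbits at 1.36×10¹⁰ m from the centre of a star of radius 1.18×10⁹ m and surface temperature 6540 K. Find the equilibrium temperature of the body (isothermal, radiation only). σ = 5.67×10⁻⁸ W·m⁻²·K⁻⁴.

T ≈ 1360 K

The star's surface emits σT_*⁴; at distance d the flux is S = σT_*⁴(R_*/d)².
S = 5.67×10⁻⁸·(6540)⁴·(1.18×10⁹/1.36×10¹⁰)² = 7.809×10⁵ W/m².
For an isothermal sphere T⁴ = (1−a)S/(4σ) = 3.443×10¹² K⁴.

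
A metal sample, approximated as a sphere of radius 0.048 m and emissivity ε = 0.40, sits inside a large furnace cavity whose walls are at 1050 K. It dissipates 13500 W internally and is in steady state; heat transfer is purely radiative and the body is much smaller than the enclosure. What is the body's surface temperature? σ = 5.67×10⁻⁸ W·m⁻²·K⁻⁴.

For a small grey body in a large enclosure, net radiated power = εσA(T⁴ − T_w⁴).
Steady state: P = εσA(T⁴ − T_w⁴) with A = 4πr² = 0.02895 m².
T⁴ = P/(εσA) + T_w⁴ = 13500/(0.40·5.67×10⁻⁸·0.02895) + (1050)⁴
    = 2.056×10¹³ + 1.216×10¹² = 2.177×10¹³ K⁴.

T ≈ 2160 K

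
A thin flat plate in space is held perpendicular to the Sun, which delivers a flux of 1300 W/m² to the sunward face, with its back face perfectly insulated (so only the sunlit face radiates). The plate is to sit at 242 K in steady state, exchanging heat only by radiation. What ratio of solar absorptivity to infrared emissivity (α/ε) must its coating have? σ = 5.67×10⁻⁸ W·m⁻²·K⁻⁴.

Balance: αS·A = εσ·1A·T⁴ ⇒ α/ε = σT⁴/S.
α/ε = 5.67×10⁻⁸·(242)⁴/1300 = 5.67×10⁻⁸·3.430×10⁹/1300.

α/ε ≈ 0.150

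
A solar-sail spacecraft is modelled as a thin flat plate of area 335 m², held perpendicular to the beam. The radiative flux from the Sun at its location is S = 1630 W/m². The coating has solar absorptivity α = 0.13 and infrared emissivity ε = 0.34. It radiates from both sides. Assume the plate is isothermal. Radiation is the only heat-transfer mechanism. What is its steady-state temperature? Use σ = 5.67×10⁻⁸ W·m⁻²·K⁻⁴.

T ≈ 272 K

At equilibrium, absorbed power = emitted power.
Absorbing cross-section = A = 335.0 m²; emitting surface = 2A = 670.0 m² (ratio 2).
αS·A_cross = εσ·A_surf·T⁴  ⇒  T⁴ = αS/(ε·2σ).
T⁴ = 0.130·1630/(0.34·2·5.67×10⁻⁸) = 5.496×10⁹ K⁴.
T = (5.496×10⁹)^(1/4).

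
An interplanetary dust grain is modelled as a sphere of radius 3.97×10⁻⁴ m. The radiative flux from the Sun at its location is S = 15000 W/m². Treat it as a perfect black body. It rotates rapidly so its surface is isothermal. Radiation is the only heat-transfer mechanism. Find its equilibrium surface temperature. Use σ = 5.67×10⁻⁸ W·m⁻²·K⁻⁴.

T ≈ 507 K

At equilibrium, absorbed power = emitted power.
Absorbing cross-section = πr² = 4.951×10⁻⁷ m²; emitting surface = 4πr² = 1.981×10⁻⁶ m² (ratio 4).
S·A_cross = εσ·A_surf·T⁴  ⇒  T⁴ = S/(4σ).
T⁴ = 1.00·15000/(4·5.67×10⁻⁸) = 6.614×10¹⁰ K⁴.
T = (6.614×10¹⁰)^(1/4).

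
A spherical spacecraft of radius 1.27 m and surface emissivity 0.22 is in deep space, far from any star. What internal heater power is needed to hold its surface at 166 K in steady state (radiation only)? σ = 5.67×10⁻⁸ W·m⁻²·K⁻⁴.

P ≈ 192 W

P = εσ·4πr²·T⁴.
4πr² = 20.27 m²; T⁴ = 7.593×10⁸ K⁴.
P = 0.22·5.67×10⁻⁸·20.27·7.593×10⁸.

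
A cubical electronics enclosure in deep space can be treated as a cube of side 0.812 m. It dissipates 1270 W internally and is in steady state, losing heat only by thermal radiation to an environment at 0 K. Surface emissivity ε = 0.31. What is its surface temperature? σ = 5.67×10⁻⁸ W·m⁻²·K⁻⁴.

Steady state: internal power = radiated power, P = εσA T⁴.
Radiating area A = 6L² = 3.956 m².
T⁴ = P/(εσA) = 1270/(0.31·5.67×10⁻⁸·3.956) = 1.826×10¹⁰ K⁴.
T = (1.826×10¹⁰)^(1/4).

T ≈ 368 K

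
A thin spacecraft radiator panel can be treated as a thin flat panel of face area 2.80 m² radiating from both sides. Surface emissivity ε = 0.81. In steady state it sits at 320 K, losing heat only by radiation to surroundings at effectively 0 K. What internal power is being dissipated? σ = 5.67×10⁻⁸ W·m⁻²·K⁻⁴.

P ≈ 2700 W

Steady state: P = εσA T⁴.
A = 2·2.80 = 5.600 m²; T⁴ = (320)⁴ = 1.049×10¹⁰ K⁴.
P = 0.81 × 5.67×10⁻⁸ × 5.600 × 1.049×10¹⁰.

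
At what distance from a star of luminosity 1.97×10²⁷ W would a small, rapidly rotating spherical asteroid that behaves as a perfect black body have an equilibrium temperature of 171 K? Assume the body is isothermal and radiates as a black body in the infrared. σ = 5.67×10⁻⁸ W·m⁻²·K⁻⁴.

d ≈ 8.99×10¹¹ m

For an isothermal black-emitting sphere, (1−a)S·πr² = σ·4πr²·T⁴ ⇒ S = 4σT⁴/(1−a).
S = 4·5.67×10⁻⁸·(171)⁴/1.00 = 193.9 W/m².
Flux falls as S = L/(4πd²), so d = √(L/(4πS)) = √(1.97×10²⁷/(4π·193.9)).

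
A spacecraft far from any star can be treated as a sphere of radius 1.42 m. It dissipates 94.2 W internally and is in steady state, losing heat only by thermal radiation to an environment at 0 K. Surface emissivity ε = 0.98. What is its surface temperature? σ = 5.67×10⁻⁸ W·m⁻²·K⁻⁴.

T ≈ 90.4 K

Steady state: internal power = radiated power, P = εσA T⁴.
Radiating area A = 4πr² = 25.34 m².
T⁴ = P/(εσA) = 94.2/(0.98·5.67×10⁻⁸·25.34) = 6.690×10⁷ K⁴.
T = (6.690×10⁷)^(1/4).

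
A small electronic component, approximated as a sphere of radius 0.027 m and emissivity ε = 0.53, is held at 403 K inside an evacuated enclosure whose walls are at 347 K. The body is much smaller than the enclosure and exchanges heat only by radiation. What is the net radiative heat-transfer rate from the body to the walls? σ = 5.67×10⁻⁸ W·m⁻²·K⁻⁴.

For a small grey body in a large enclosure: P_net = εσA(T_body⁴ − T_wall⁴).
A = 4πr² = 0.009161 m²; T_body⁴ − T_wall⁴ = 2.638×10¹⁰ − 1.450×10¹⁰ = 1.188×10¹⁰ K⁴.
|P_net| = 0.53·5.67×10⁻⁸·0.009161·1.188×10¹⁰.

P_net ≈ 3.27 W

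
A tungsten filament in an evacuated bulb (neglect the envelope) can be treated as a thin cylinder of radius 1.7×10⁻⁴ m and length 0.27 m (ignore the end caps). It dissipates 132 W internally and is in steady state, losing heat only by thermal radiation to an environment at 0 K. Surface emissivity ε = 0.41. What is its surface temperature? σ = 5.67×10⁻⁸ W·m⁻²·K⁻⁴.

T ≈ 2110 K

Steady state: internal power = radiated power, P = εσA T⁴.
Radiating area A = 2πrL = 2.884×10⁻⁴ m².
T⁴ = P/(εσA) = 132/(0.41·5.67×10⁻⁸·2.884×10⁻⁴) = 1.969×10¹³ K⁴.
T = (1.969×10¹³)^(1/4).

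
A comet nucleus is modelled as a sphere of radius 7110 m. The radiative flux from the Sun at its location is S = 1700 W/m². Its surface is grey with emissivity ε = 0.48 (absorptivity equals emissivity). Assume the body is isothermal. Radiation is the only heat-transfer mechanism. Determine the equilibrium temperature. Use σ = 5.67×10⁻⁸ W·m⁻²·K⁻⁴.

T ≈ 294 K

At equilibrium, absorbed power = emitted power.
Absorbing cross-section = πr² = 1.588×10⁸ m²; emitting surface = 4πr² = 6.353×10⁸ m² (ratio 4).
εS·A_cross = εσ·A_surf·T⁴  ⇒  T⁴ = S/(4σ)   (ε cancels).
T⁴ = 1700/(4·5.67×10⁻⁸) = 7.496×10⁹ K⁴.
T = (7.496×10⁹)^(1/4).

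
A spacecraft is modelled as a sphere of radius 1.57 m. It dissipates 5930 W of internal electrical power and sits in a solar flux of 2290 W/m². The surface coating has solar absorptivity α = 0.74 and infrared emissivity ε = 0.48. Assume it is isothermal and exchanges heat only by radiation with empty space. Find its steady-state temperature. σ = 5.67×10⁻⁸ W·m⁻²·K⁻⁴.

T ≈ 388 K

At steady state, absorbed solar power + internal power = radiated power.
Absorbed: α·S·A_cross = 0.74·2290·7.744 = 13120 W (cross-section πr²).
Total input = 13120 + 5930 = 19050 W.
Radiated: εσ·A_surf·T⁴ with A_surf = 4πr² = 30.97 m².
T⁴ = 19050/(0.48·5.67×10⁻⁸·30.97) = 2.260×10¹⁰ K⁴.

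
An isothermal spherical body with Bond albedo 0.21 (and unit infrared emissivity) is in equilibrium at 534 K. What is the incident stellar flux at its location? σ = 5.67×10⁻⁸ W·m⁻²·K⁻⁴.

(1−a)S·πr² = σ·4πr²·T⁴ ⇒ S = 4σT⁴/(1−a).
S = 4·5.67×10⁻⁸·8.131×10¹⁰/0.790.

S ≈ 23300 W/m²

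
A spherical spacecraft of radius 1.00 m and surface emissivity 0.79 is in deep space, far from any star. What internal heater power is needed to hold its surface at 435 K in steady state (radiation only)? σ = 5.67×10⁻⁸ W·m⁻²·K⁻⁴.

P ≈ 20200 W

P = εσ·4πr²·T⁴.
4πr² = 12.57 m²; T⁴ = 3.581×10¹⁰ K⁴.
P = 0.79·5.67×10⁻⁸·12.57·3.581×10¹⁰.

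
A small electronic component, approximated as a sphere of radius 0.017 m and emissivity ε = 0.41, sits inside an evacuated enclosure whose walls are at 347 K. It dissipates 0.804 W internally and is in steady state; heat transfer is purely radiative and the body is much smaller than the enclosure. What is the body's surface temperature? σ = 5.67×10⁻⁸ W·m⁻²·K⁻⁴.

For a small grey body in a large enclosure, net radiated power = εσA(T⁴ − T_w⁴).
Steady state: P = εσA(T⁴ − T_w⁴) with A = 4πr² = 0.003632 m².
T⁴ = P/(εσA) + T_w⁴ = 0.804/(0.41·5.67×10⁻⁸·0.003632) + (347)⁴
    = 9.523×10⁹ + 1.450×10¹⁰ = 2.402×10¹⁰ K⁴.

T ≈ 394 K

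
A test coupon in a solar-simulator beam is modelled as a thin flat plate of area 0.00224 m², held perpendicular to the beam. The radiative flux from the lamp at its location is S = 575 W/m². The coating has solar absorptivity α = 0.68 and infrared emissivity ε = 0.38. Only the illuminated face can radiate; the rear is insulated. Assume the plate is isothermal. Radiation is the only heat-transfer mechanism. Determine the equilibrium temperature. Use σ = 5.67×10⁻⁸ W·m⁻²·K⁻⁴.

T ≈ 367 K

At equilibrium, absorbed power = emitted power.
Absorbing cross-section = A = 0.002240 m²; emitting surface = A = 0.002240 m² (ratio 1).
αS·A_cross = εσ·A_surf·T⁴  ⇒  T⁴ = αS/(ε·1σ).
T⁴ = 0.680·575/(0.38·1·5.67×10⁻⁸) = 1.815×10¹⁰ K⁴.
T = (1.815×10¹⁰)^(1/4).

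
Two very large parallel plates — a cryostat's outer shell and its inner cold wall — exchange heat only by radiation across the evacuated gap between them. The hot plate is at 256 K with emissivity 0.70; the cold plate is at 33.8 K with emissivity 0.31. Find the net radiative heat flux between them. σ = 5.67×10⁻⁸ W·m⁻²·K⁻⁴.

q ≈ 66.6 W/m²

For two infinite grey parallel plates, q = σ(T₁⁴ − T₂⁴)/(1/ε₁ + 1/ε₂ − 1).
T₁⁴ − T₂⁴ = 4.295×10⁹ − 1.305×10⁶ = 4.294×10⁹ K⁴.
1/ε₁ + 1/ε₂ − 1 = 1.429 + 3.226 − 1 = 3.654.
q = 5.67×10⁻⁸ × 4.294×10⁹ / 3.654.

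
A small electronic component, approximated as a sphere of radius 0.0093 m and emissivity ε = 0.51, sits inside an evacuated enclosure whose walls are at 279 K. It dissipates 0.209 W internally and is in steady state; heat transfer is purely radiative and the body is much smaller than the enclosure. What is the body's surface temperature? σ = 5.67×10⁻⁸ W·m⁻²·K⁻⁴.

T ≈ 336 K

For a small grey body in a large enclosure, net radiated power = εσA(T⁴ − T_w⁴).
Steady state: P = εσA(T⁴ − T_w⁴) with A = 4πr² = 0.001087 m².
T⁴ = P/(εσA) + T_w⁴ = 0.209/(0.51·5.67×10⁻⁸·0.001087) + (279)⁴
    = 6.650×10⁹ + 6.059×10⁹ = 1.271×10¹⁰ K⁴.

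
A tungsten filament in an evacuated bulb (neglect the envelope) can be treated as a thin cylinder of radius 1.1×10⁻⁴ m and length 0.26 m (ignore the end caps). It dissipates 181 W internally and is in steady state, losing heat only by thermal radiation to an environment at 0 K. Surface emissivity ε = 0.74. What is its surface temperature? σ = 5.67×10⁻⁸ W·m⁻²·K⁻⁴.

T ≈ 2210 K

Steady state: internal power = radiated power, P = εσA T⁴.
Radiating area A = 2πrL = 1.797×10⁻⁴ m².
T⁴ = P/(εσA) = 181/(0.74·5.67×10⁻⁸·1.797×10⁻⁴) = 2.401×10¹³ K⁴.
T = (2.401×10¹³)^(1/4).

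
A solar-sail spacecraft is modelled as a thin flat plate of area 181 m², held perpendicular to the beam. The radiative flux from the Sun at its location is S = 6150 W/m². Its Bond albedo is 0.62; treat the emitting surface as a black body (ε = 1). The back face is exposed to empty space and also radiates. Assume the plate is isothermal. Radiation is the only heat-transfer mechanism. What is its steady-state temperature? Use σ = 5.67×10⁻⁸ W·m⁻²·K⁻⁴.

At equilibrium, absorbed power = emitted power.
Absorbing cross-section = A = 181.0 m²; emitting surface = 2A = 362.0 m² (ratio 2).
(1−a)S·A_cross = εσ·A_surf·T⁴  ⇒  T⁴ = (1−a)S/(2σ).
T⁴ = 0.380·6150/(2·5.67×10⁻⁸) = 2.061×10¹⁰ K⁴.
T = (2.061×10¹⁰)^(1/4).

T ≈ 379 K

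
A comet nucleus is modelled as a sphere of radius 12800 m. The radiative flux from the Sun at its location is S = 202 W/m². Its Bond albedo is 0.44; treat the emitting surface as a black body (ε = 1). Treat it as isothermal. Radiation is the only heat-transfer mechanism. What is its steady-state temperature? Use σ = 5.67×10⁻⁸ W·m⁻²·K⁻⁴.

T ≈ 149 K

At equilibrium, absorbed power = emitted power.
Absorbing cross-section = πr² = 5.147×10⁸ m²; emitting surface = 4πr² = 2.059×10⁹ m² (ratio 4).
(1−a)S·A_cross = εσ·A_surf·T⁴  ⇒  T⁴ = (1−a)S/(4σ).
T⁴ = 0.560·202/(4·5.67×10⁻⁸) = 4.988×10⁸ K⁴.
T = (4.988×10⁸)^(1/4).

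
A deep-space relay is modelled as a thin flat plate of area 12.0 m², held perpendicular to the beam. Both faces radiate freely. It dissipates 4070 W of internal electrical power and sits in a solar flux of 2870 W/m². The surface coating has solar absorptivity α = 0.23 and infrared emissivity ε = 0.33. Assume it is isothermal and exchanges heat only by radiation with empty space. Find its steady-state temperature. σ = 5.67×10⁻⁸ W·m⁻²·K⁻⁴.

At steady state, absorbed solar power + internal power = radiated power.
Absorbed: α·S·A_cross = 0.23·2870·12.00 = 7921 W (cross-section A).
Total input = 7921 + 4070 = 11990 W.
Radiated: εσ·A_surf·T⁴ with A_surf = 2A = 24.00 m².
T⁴ = 11990/(0.33·5.67×10⁻⁸·24.00) = 2.670×10¹⁰ K⁴.

T ≈ 404 K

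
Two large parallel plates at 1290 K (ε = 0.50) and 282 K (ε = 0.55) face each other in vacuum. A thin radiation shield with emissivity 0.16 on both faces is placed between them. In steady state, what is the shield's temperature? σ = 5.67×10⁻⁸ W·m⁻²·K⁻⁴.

In steady state the net flux on the hot side equals that on the cold side.
σ(T₁⁴−T_s⁴)/D₁ = σ(T_s⁴−T₂⁴)/D₂, with D₁ = 1/ε₁+1/ε_s−1 = 7.250, D₂ = 1/ε_s+1/ε₂−1 = 7.068.
Solve for T_s⁴: T_s⁴ = (D₂·T₁⁴ + D₁·T₂⁴)/(D₁+D₂) = 1.370×10¹² K⁴.

T_s ≈ 1080 K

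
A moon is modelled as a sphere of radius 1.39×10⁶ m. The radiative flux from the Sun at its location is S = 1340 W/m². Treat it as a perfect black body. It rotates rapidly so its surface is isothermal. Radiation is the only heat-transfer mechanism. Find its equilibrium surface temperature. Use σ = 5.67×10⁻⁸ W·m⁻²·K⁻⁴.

T ≈ 277 K

At equilibrium, absorbed power = emitted power.
Absorbing cross-section = πr² = 6.070×10¹² m²; emitting surface = 4πr² = 2.428×10¹³ m² (ratio 4).
S·A_cross = εσ·A_surf·T⁴  ⇒  T⁴ = S/(4σ).
T⁴ = 1.00·1340/(4·5.67×10⁻⁸) = 5.908×10⁹ K⁴.
T = (5.908×10⁹)^(1/4).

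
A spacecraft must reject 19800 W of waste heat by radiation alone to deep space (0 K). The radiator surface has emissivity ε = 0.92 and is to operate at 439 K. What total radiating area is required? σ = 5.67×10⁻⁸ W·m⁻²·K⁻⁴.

P = εσA T⁴ ⇒ A = P/(εσT⁴).
T⁴ = 3.714×10¹⁰ K⁴.
A = 19800/(0.92 × 5.67×10⁻⁸ × 3.714×10¹⁰).

A ≈ 10.2 m²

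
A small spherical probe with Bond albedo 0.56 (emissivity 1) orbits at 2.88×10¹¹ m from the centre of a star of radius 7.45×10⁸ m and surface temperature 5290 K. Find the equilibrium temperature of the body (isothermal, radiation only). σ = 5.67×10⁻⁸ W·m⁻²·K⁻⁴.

The star's surface emits σT_*⁴; at distance d the flux is S = σT_*⁴(R_*/d)².
S = 5.67×10⁻⁸·(5290)⁴·(7.45×10⁸/2.88×10¹¹)² = 297.1 W/m².
For an isothermal sphere T⁴ = (1−a)S/(4σ) = 5.764×10⁸ K⁴.

T ≈ 155 K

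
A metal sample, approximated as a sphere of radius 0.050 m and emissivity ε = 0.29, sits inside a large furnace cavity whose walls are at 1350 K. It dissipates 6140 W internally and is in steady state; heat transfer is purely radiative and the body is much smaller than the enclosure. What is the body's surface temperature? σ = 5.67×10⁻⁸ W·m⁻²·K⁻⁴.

For a small grey body in a large enclosure, net radiated power = εσA(T⁴ − T_w⁴).
Steady state: P = εσA(T⁴ − T_w⁴) with A = 4πr² = 0.03142 m².
T⁴ = P/(εσA) + T_w⁴ = 6140/(0.29·5.67×10⁻⁸·0.03142) + (1350)⁴
    = 1.189×10¹³ + 3.322×10¹² = 1.521×10¹³ K⁴.

T ≈ 1970 K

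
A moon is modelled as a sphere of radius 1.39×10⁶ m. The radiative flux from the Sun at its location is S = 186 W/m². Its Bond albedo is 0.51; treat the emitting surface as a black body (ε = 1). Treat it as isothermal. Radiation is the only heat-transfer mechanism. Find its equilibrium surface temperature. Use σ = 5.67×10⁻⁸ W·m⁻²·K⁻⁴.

At equilibrium, absorbed power = emitted power.
Absorbing cross-section = πr² = 6.070×10¹² m²; emitting surface = 4πr² = 2.428×10¹³ m² (ratio 4).
(1−a)S·A_cross = εσ·A_surf·T⁴  ⇒  T⁴ = (1−a)S/(4σ).
T⁴ = 0.490·186/(4·5.67×10⁻⁸) = 4.019×10⁸ K⁴.
T = (4.019×10⁸)^(1/4).

T ≈ 142 K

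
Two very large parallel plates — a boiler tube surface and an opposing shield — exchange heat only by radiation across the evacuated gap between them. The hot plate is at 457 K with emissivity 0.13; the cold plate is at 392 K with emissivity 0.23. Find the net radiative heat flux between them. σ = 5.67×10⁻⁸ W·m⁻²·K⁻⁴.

q ≈ 103 W/m²

For two infinite grey parallel plates, q = σ(T₁⁴ − T₂⁴)/(1/ε₁ + 1/ε₂ − 1).
T₁⁴ − T₂⁴ = 4.362×10¹⁰ − 2.361×10¹⁰ = 2.001×10¹⁰ K⁴.
1/ε₁ + 1/ε₂ − 1 = 7.692 + 4.348 − 1 = 11.04.
q = 5.67×10⁻⁸ × 2.001×10¹⁰ / 11.04.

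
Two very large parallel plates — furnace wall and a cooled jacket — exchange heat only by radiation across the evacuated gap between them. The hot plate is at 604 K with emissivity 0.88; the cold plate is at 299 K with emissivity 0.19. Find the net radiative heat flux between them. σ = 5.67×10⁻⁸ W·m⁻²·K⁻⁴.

For two infinite grey parallel plates, q = σ(T₁⁴ − T₂⁴)/(1/ε₁ + 1/ε₂ − 1).
T₁⁴ − T₂⁴ = 1.331×10¹¹ − 7.993×10⁹ = 1.251×10¹¹ K⁴.
1/ε₁ + 1/ε₂ − 1 = 1.136 + 5.263 − 1 = 5.400.
q = 5.67×10⁻⁸ × 1.251×10¹¹ / 5.400.

q ≈ 1310 W/m²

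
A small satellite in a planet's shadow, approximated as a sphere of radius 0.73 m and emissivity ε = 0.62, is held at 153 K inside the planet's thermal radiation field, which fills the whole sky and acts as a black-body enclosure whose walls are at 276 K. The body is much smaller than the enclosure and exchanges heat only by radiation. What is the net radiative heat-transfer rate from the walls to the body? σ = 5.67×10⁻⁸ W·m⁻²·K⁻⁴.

For a small grey body in a large enclosure: P_net = εσA(T_body⁴ − T_wall⁴).
A = 4πr² = 6.697 m²; T_body⁴ − T_wall⁴ = 5.480×10⁸ − 5.803×10⁹ = -5.255×10⁹ K⁴.
|P_net| = 0.62·5.67×10⁻⁸·6.697·5.255×10⁹.

P_net ≈ 1240 W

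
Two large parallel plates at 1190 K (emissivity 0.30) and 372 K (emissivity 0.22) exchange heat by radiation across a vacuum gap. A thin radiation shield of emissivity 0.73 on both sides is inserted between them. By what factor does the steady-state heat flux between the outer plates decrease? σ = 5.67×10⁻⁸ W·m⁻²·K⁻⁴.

Without shield: q₀ = σΔ(T⁴)/(1/ε₁+1/ε₂−1) with denominator 6.879.
With shield the two gaps are in series; the resistances add: (1/ε₁+1/ε_s−1)+(1/ε_s+1/ε₂−1) = 3.703+4.915 = 8.619.
Heat-flux ratio q₀/q = 8.619/6.879.

factor ≈ 1.25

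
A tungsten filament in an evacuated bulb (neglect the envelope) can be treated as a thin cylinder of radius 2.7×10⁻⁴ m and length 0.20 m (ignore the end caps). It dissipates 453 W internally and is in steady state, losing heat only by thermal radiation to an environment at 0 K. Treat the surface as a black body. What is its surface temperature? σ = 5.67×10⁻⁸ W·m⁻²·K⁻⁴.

Steady state: internal power = radiated power, P = εσA T⁴.
Radiating area A = 2πrL = 3.393×10⁻⁴ m².
T⁴ = P/(εσA) = 453/(1.0·5.67×10⁻⁸·3.393×10⁻⁴) = 2.355×10¹³ K⁴.
T = (2.355×10¹³)^(1/4).

T ≈ 2200 K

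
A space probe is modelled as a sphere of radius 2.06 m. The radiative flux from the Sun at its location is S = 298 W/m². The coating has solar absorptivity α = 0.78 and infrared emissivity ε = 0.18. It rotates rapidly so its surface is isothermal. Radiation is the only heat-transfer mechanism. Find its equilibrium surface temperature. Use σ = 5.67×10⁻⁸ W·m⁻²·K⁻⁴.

T ≈ 275 K

At equilibrium, absorbed power = emitted power.
Absorbing cross-section = πr² = 13.33 m²; emitting surface = 4πr² = 53.33 m² (ratio 4).
αS·A_cross = εσ·A_surf·T⁴  ⇒  T⁴ = αS/(ε·4σ).
T⁴ = 0.780·298/(0.18·4·5.67×10⁻⁸) = 5.694×10⁹ K⁴.
T = (5.694×10⁹)^(1/4).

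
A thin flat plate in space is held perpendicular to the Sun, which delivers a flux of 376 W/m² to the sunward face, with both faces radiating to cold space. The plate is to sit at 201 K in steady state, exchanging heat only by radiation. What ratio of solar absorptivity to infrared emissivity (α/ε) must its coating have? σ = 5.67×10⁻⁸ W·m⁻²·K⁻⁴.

Balance: αS·A = εσ·2A·T⁴ ⇒ α/ε = 2σT⁴/S.
α/ε = 2·5.67×10⁻⁸·(201)⁴/376 = 2·5.67×10⁻⁸·1.632×10⁹/376.

α/ε ≈ 0.492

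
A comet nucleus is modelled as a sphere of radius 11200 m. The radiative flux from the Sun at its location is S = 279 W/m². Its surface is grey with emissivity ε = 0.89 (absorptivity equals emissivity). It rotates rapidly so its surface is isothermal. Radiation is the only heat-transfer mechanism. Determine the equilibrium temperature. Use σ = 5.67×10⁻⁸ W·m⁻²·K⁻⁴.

At equilibrium, absorbed power = emitted power.
Absorbing cross-section = πr² = 3.941×10⁸ m²; emitting surface = 4πr² = 1.576×10⁹ m² (ratio 4).
εS·A_cross = εσ·A_surf·T⁴  ⇒  T⁴ = S/(4σ)   (ε cancels).
T⁴ = 279/(4·5.67×10⁻⁸) = 1.230×10⁹ K⁴.
T = (1.230×10⁹)^(1/4).

T ≈ 187 K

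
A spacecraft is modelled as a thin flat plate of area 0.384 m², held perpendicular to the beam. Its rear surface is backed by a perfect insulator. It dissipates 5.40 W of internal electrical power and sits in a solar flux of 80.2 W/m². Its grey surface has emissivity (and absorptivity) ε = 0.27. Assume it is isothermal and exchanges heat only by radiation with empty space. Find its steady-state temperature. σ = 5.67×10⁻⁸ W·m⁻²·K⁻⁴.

At steady state, absorbed solar power + internal power = radiated power.
Absorbed: α·S·A_cross = 0.27·80.2·0.3840 = 8.315 W (cross-section A).
Total input = 8.315 + 5.40 = 13.72 W.
Radiated: εσ·A_surf·T⁴ with A_surf = A = 0.3840 m².
T⁴ = 13.72/(0.27·5.67×10⁻⁸·0.3840) = 2.333×10⁹ K⁴.

T ≈ 220 K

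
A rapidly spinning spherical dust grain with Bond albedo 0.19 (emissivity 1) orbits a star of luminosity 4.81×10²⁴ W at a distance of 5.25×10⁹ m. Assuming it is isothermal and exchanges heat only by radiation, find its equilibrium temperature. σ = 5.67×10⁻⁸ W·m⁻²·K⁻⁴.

T ≈ 472 K

First find the stellar flux at distance d: S = L/(4πd²) = 4.81×10²⁴/(4π·(5.25×10⁹)²) = 13890 W/m².
For an isothermal sphere, absorbed (1−a)S·πr² = emitted σ·4πr²·T⁴, so T⁴ = (1−a)S/(4σ).
T⁴ = 0.810·13890/(4·5.67×10⁻⁸) = 4.960×10¹⁰ K⁴.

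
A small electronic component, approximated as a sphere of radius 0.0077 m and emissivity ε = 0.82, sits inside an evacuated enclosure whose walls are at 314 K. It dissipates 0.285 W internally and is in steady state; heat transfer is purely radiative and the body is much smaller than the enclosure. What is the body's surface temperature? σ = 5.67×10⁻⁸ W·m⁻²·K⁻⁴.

For a small grey body in a large enclosure, net radiated power = εσA(T⁴ − T_w⁴).
Steady state: P = εσA(T⁴ − T_w⁴) with A = 4πr² = 7.451×10⁻⁴ m².
T⁴ = P/(εσA) + T_w⁴ = 0.285/(0.82·5.67×10⁻⁸·7.451×10⁻⁴) + (314)⁴
    = 8.227×10⁹ + 9.721×10⁹ = 1.795×10¹⁰ K⁴.

T ≈ 366 K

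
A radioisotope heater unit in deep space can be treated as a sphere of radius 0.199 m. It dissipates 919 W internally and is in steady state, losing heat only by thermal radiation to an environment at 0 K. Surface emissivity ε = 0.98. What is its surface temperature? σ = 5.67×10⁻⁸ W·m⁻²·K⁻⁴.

Steady state: internal power = radiated power, P = εσA T⁴.
Radiating area A = 4πr² = 0.4976 m².
T⁴ = P/(εσA) = 919/(0.98·5.67×10⁻⁸·0.4976) = 3.323×10¹⁰ K⁴.
T = (3.323×10¹⁰)^(1/4).

T ≈ 427 K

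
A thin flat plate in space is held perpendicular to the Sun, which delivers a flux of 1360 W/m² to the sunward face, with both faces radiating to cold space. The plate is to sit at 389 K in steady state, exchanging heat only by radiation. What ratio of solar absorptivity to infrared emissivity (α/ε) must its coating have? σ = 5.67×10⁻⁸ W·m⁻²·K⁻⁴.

α/ε ≈ 1.91

Balance: αS·A = εσ·2A·T⁴ ⇒ α/ε = 2σT⁴/S.
α/ε = 2·5.67×10⁻⁸·(389)⁴/1360 = 2·5.67×10⁻⁸·2.290×10¹⁰/1360.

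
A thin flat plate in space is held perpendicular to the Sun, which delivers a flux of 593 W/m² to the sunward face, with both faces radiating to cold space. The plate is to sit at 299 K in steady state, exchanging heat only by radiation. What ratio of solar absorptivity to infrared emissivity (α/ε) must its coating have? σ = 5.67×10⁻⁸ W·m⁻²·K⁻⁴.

Balance: αS·A = εσ·2A·T⁴ ⇒ α/ε = 2σT⁴/S.
α/ε = 2·5.67×10⁻⁸·(299)⁴/593 = 2·5.67×10⁻⁸·7.993×10⁹/593.

α/ε ≈ 1.53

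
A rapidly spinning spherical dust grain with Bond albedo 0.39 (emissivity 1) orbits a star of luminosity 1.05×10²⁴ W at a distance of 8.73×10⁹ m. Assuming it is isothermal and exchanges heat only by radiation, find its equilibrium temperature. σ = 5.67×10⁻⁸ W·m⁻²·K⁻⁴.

First find the stellar flux at distance d: S = L/(4πd²) = 1.05×10²⁴/(4π·(8.73×10⁹)²) = 1096 W/m².
For an isothermal sphere, absorbed (1−a)S·πr² = emitted σ·4πr²·T⁴, so T⁴ = (1−a)S/(4σ).
T⁴ = 0.610·1096/(4·5.67×10⁻⁸) = 2.949×10⁹ K⁴.

T ≈ 233 K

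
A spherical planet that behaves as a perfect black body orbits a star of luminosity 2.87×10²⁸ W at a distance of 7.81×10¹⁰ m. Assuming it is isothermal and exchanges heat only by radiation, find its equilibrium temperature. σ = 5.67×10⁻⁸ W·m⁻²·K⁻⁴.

First find the stellar flux at distance d: S = L/(4πd²) = 2.87×10²⁸/(4π·(7.81×10¹⁰)²) = 3.744×10⁵ W/m².
For an isothermal sphere, absorbed (1−a)S·πr² = emitted σ·4πr²·T⁴, so T⁴ = (1−a)S/(4σ).
T⁴ = 1.00·3.744×10⁵/(4·5.67×10⁻⁸) = 1.651×10¹² K⁴.

T ≈ 1130 K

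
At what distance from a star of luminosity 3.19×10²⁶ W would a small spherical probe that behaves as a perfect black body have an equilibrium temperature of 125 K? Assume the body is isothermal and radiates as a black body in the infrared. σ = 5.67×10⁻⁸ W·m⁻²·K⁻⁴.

For an isothermal black-emitting sphere, (1−a)S·πr² = σ·4πr²·T⁴ ⇒ S = 4σT⁴/(1−a).
S = 4·5.67×10⁻⁸·(125)⁴/1.00 = 55.37 W/m².
Flux falls as S = L/(4πd²), so d = √(L/(4πS)) = √(3.19×10²⁶/(4π·55.37)).

d ≈ 6.77×10¹¹ m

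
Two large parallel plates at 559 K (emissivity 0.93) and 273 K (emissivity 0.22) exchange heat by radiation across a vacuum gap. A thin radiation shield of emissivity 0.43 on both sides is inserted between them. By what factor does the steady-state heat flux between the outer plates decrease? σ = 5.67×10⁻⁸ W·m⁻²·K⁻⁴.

Without shield: q₀ = σΔ(T⁴)/(1/ε₁+1/ε₂−1) with denominator 4.621.
With shield the two gaps are in series; the resistances add: (1/ε₁+1/ε_s−1)+(1/ε_s+1/ε₂−1) = 2.401+5.871 = 8.272.
Heat-flux ratio q₀/q = 8.272/4.621.

factor ≈ 1.79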